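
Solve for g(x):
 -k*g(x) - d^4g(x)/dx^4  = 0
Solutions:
 g(x) = C1*exp(-x*(-k)^(1/4)) + C2*exp(x*(-k)^(1/4)) + C3*exp(-I*x*(-k)^(1/4)) + C4*exp(I*x*(-k)^(1/4))


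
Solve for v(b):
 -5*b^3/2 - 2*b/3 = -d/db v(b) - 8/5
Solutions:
 v(b) = C1 + 5*b^4/8 + b^2/3 - 8*b/5


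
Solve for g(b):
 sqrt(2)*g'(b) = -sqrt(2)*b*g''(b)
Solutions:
 g(b) = C1 + C2*log(b)


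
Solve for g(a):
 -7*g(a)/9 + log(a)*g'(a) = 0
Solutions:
 g(a) = C1*exp(7*li(a)/9)


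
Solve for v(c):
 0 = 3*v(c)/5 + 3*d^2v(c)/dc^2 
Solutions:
 v(c) = C1*sin(sqrt(5)*c/5) + C2*cos(sqrt(5)*c/5)


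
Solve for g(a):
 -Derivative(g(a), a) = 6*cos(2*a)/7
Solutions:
 g(a) = C1 - 3*sin(2*a)/7


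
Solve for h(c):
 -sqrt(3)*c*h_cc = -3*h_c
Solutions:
 h(c) = C1 + C2*c^(1 + sqrt(3))


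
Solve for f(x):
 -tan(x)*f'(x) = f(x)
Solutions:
 f(x) = C1/sin(x)


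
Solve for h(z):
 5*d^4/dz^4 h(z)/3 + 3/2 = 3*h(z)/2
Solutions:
 h(z) = C1*exp(-10^(3/4)*sqrt(3)*z/10) + C2*exp(10^(3/4)*sqrt(3)*z/10) + C3*sin(10^(3/4)*sqrt(3)*z/10) + C4*cos(10^(3/4)*sqrt(3)*z/10) + 1


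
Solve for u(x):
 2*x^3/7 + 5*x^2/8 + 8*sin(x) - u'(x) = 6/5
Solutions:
 u(x) = C1 + x^4/14 + 5*x^3/24 - 6*x/5 - 8*cos(x)


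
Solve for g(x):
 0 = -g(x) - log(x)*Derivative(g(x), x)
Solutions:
 g(x) = C1*exp(-li(x))


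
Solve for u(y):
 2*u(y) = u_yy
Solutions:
 u(y) = C1*exp(-sqrt(2)*y) + C2*exp(sqrt(2)*y)


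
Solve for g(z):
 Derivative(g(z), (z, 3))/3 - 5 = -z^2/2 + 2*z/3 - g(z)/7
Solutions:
 g(z) = C3*exp(-3^(1/3)*7^(2/3)*z/7) - 7*z^2/2 + 14*z/3 + (C1*sin(3^(5/6)*7^(2/3)*z/14) + C2*cos(3^(5/6)*7^(2/3)*z/14))*exp(3^(1/3)*7^(2/3)*z/14) + 35


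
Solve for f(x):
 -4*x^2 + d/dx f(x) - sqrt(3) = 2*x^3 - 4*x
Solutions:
 f(x) = C1 + x^4/2 + 4*x^3/3 - 2*x^2 + sqrt(3)*x


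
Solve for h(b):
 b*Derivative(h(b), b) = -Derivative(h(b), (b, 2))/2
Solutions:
 h(b) = C1 + C2*erf(b)


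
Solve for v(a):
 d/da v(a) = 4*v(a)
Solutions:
 v(a) = C1*exp(4*a)


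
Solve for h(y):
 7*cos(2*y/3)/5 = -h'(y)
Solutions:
 h(y) = C1 - 21*sin(2*y/3)/10


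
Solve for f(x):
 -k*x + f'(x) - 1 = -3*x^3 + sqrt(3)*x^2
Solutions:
 f(x) = C1 + k*x^2/2 - 3*x^4/4 + sqrt(3)*x^3/3 + x


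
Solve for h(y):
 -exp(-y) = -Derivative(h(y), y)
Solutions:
 h(y) = C1 - exp(-y)


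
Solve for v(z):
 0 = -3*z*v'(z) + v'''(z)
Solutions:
 v(z) = C1 + Integral(C2*airyai(3^(1/3)*z) + C3*airybi(3^(1/3)*z), z)


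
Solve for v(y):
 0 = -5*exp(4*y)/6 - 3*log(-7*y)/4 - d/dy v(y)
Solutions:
 v(y) = C1 - 3*y*log(-y)/4 + 3*y*(1 - log(7))/4 - 5*exp(4*y)/24


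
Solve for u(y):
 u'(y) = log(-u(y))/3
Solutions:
 -li(-u(y)) = C1 + y/3


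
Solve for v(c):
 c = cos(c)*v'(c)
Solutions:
 v(c) = C1 + Integral(c/cos(c), c)


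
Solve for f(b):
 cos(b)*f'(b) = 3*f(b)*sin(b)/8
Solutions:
 f(b) = C1/cos(b)^(3/8)


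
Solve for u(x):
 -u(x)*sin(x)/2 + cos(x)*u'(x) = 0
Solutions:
 u(x) = C1/sqrt(cos(x))


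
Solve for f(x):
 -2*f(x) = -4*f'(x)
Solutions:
 f(x) = C1*exp(x/2)


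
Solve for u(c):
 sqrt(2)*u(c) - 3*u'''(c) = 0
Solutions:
 u(c) = C3*exp(2^(1/6)*3^(2/3)*c/3) + (C1*sin(6^(1/6)*c/2) + C2*cos(6^(1/6)*c/2))*exp(-2^(1/6)*3^(2/3)*c/6)


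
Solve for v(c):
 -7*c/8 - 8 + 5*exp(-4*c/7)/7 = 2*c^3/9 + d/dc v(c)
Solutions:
 v(c) = C1 - c^4/18 - 7*c^2/16 - 8*c - 5*exp(-4*c/7)/4


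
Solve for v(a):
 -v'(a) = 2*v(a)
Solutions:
 v(a) = C1*exp(-2*a)


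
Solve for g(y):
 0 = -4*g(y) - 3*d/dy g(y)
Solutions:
 g(y) = C1*exp(-4*y/3)


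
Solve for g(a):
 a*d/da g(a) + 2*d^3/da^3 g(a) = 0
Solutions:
 g(a) = C1 + Integral(C2*airyai(-2^(2/3)*a/2) + C3*airybi(-2^(2/3)*a/2), a)


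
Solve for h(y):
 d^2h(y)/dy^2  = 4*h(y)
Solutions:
 h(y) = C1*exp(-2*y) + C2*exp(2*y)


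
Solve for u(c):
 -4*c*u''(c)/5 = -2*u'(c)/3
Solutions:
 u(c) = C1 + C2*c^(11/6)


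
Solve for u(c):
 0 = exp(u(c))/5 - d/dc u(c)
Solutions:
 u(c) = log(-1/(C1 + c)) + log(5)


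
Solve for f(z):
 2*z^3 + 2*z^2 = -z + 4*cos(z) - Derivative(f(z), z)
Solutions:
 f(z) = C1 - z^4/2 - 2*z^3/3 - z^2/2 + 4*sin(z)


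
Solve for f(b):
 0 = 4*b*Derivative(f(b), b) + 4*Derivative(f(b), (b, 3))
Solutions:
 f(b) = C1 + Integral(C2*airyai(-b) + C3*airybi(-b), b)


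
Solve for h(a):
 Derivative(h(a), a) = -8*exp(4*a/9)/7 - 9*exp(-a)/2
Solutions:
 h(a) = C1 - 18*exp(4*a/9)/7 + 9*exp(-a)/2


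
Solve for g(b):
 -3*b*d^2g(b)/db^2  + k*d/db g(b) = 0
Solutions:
 g(b) = C1 + b^(re(k)/3 + 1)*(C2*sin(log(b)*Abs(im(k))/3) + C3*cos(log(b)*im(k)/3))


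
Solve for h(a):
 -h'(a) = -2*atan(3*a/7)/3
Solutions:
 h(a) = C1 + 2*a*atan(3*a/7)/3 - 7*log(9*a^2 + 49)/9


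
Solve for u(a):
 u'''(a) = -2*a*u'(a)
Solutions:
 u(a) = C1 + Integral(C2*airyai(-2^(1/3)*a) + C3*airybi(-2^(1/3)*a), a)


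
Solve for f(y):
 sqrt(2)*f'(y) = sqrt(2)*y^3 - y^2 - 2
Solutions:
 f(y) = C1 + y^4/4 - sqrt(2)*y^3/6 - sqrt(2)*y


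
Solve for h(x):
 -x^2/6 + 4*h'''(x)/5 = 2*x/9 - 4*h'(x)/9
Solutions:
 h(x) = C1 + C2*sin(sqrt(5)*x/3) + C3*cos(sqrt(5)*x/3) + x^3/8 + x^2/4 - 27*x/20


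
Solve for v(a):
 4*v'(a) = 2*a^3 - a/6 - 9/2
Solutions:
 v(a) = C1 + a^4/8 - a^2/48 - 9*a/8


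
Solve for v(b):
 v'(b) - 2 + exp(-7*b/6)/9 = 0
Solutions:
 v(b) = C1 + 2*b + 2*exp(-7*b/6)/21


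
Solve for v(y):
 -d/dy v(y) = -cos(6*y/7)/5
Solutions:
 v(y) = C1 + 7*sin(6*y/7)/30


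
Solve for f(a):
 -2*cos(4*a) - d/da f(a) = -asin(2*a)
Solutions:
 f(a) = C1 + a*asin(2*a) + sqrt(1 - 4*a^2)/2 - sin(4*a)/2


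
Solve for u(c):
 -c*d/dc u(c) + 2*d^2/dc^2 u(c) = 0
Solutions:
 u(c) = C1 + C2*erfi(c/2)


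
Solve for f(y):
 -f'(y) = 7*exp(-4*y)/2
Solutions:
 f(y) = C1 + 7*exp(-4*y)/8


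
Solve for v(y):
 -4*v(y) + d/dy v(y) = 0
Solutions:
 v(y) = C1*exp(4*y)


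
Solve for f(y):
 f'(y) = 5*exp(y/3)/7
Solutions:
 f(y) = C1 + 15*exp(y/3)/7


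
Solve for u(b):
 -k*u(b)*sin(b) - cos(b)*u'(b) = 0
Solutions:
 u(b) = C1*exp(k*log(cos(b)))


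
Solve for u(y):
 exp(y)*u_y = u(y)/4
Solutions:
 u(y) = C1*exp(-exp(-y)/4)


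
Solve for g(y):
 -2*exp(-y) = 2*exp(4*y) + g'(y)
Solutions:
 g(y) = C1 - exp(4*y)/2 + 2*exp(-y)


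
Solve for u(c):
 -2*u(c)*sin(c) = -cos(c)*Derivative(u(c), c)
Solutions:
 u(c) = C1/cos(c)^2


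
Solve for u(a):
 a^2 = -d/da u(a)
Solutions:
 u(a) = C1 - a^3/3


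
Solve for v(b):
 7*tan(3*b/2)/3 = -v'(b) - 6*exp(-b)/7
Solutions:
 v(b) = C1 - 7*log(tan(3*b/2)^2 + 1)/9 + 6*exp(-b)/7


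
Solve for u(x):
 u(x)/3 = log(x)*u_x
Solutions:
 u(x) = C1*exp(li(x)/3)


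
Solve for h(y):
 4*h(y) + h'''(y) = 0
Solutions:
 h(y) = C3*exp(-2^(2/3)*y) + (C1*sin(2^(2/3)*sqrt(3)*y/2) + C2*cos(2^(2/3)*sqrt(3)*y/2))*exp(2^(2/3)*y/2)


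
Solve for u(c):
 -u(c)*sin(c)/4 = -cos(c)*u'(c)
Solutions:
 u(c) = C1/cos(c)^(1/4)


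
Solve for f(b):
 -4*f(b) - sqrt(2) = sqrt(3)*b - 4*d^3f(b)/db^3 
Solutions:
 f(b) = C3*exp(b) - sqrt(3)*b/4 + (C1*sin(sqrt(3)*b/2) + C2*cos(sqrt(3)*b/2))*exp(-b/2) - sqrt(2)/4


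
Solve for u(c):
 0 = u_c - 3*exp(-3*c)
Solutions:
 u(c) = C1 - exp(-3*c)


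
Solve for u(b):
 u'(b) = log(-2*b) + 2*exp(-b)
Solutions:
 u(b) = C1 + b*log(-b) + b*(-1 + log(2)) - 2*exp(-b)


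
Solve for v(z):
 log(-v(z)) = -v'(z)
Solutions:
 -li(-v(z)) = C1 - z


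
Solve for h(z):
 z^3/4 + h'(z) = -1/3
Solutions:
 h(z) = C1 - z^4/16 - z/3


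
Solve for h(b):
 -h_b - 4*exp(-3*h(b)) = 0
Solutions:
 h(b) = log(C1 - 12*b)/3
 h(b) = log((-3^(1/3) - 3^(5/6)*I)*(C1 - 4*b)^(1/3)/2)
 h(b) = log((-3^(1/3) + 3^(5/6)*I)*(C1 - 4*b)^(1/3)/2)


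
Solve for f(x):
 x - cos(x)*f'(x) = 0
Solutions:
 f(x) = C1 + Integral(x/cos(x), x)


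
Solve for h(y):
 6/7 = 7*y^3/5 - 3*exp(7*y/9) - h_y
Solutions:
 h(y) = C1 + 7*y^4/20 - 6*y/7 - 27*exp(7*y/9)/7


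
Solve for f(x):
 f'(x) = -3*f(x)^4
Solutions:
 f(x) = (-3^(2/3) - 3*3^(1/6)*I)*(1/(C1 + 3*x))^(1/3)/6
 f(x) = (-3^(2/3) + 3*3^(1/6)*I)*(1/(C1 + 3*x))^(1/3)/6
 f(x) = (1/(C1 + 9*x))^(1/3)


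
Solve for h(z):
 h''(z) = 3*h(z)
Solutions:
 h(z) = C1*exp(-sqrt(3)*z) + C2*exp(sqrt(3)*z)


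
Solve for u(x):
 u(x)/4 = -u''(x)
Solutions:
 u(x) = C1*sin(x/2) + C2*cos(x/2)


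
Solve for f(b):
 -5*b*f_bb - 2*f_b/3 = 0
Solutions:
 f(b) = C1 + C2*b^(13/15)


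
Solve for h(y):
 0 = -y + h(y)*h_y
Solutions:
 h(y) = -sqrt(C1 + y^2)
 h(y) = sqrt(C1 + y^2)


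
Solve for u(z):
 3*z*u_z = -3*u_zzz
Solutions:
 u(z) = C1 + Integral(C2*airyai(-z) + C3*airybi(-z), z)


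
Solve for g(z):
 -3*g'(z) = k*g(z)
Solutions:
 g(z) = C1*exp(-k*z/3)


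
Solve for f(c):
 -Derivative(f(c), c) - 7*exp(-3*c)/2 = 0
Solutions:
 f(c) = C1 + 7*exp(-3*c)/6


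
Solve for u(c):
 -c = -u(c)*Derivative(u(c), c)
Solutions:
 u(c) = -sqrt(C1 + c^2)
 u(c) = sqrt(C1 + c^2)


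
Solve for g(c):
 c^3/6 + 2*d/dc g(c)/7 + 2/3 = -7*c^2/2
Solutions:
 g(c) = C1 - 7*c^4/48 - 49*c^3/12 - 7*c/3


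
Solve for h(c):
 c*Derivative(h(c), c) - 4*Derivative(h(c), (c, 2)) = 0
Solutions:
 h(c) = C1 + C2*erfi(sqrt(2)*c/4)


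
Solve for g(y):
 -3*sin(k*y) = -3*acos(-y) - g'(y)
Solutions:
 g(y) = C1 - 3*y*acos(-y) - 3*sqrt(1 - y^2) + 3*Piecewise((-cos(k*y)/k, Ne(k, 0)), (0, True))


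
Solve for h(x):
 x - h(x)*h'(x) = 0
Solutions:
 h(x) = -sqrt(C1 + x^2)
 h(x) = sqrt(C1 + x^2)


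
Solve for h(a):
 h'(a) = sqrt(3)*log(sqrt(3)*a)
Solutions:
 h(a) = C1 + sqrt(3)*a*log(a) - sqrt(3)*a + sqrt(3)*a*log(3)/2


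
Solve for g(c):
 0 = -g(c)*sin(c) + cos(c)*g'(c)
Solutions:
 g(c) = C1/cos(c)


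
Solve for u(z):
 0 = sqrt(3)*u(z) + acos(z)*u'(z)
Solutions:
 u(z) = C1*exp(-sqrt(3)*Integral(1/acos(z), z))


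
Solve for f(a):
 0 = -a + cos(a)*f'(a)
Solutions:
 f(a) = C1 + Integral(a/cos(a), a)


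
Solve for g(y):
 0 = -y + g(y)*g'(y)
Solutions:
 g(y) = -sqrt(C1 + y^2)
 g(y) = sqrt(C1 + y^2)


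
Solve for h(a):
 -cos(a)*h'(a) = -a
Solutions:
 h(a) = C1 + Integral(a/cos(a), a)


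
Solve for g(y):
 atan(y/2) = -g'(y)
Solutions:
 g(y) = C1 - y*atan(y/2) + log(y^2 + 4)


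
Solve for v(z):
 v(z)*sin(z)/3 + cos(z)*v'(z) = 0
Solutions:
 v(z) = C1*cos(z)^(1/3)


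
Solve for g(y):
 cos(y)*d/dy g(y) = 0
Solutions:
 g(y) = C1


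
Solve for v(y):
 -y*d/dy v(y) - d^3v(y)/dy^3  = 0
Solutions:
 v(y) = C1 + Integral(C2*airyai(-y) + C3*airybi(-y), y)


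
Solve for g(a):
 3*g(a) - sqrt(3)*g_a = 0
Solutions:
 g(a) = C1*exp(sqrt(3)*a)


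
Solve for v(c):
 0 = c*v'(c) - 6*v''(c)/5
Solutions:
 v(c) = C1 + C2*erfi(sqrt(15)*c/6)


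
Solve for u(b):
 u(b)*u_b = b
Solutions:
 u(b) = -sqrt(C1 + b^2)
 u(b) = sqrt(C1 + b^2)


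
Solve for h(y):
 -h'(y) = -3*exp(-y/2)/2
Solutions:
 h(y) = C1 - 3*exp(-y/2)


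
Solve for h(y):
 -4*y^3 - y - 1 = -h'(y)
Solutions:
 h(y) = C1 + y^4 + y^2/2 + y


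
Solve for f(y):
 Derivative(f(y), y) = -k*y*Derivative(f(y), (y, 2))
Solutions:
 f(y) = C1 + y^(((re(k) - 1)*re(k) + im(k)^2)/(re(k)^2 + im(k)^2))*(C2*sin(log(y)*Abs(im(k))/(re(k)^2 + im(k)^2)) + C3*cos(log(y)*im(k)/(re(k)^2 + im(k)^2)))


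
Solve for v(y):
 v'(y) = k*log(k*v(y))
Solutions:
 li(k*v(y))/k = C1 + k*y


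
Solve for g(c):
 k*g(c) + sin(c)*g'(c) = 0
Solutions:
 g(c) = C1*exp(k*(-log(cos(c) - 1) + log(cos(c) + 1))/2)


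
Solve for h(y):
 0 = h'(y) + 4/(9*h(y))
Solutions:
 h(y) = -sqrt(C1 - 8*y)/3
 h(y) = sqrt(C1 - 8*y)/3


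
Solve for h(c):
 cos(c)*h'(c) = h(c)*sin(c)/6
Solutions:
 h(c) = C1/cos(c)^(1/6)


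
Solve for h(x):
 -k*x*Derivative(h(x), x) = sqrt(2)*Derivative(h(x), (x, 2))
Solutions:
 h(x) = Piecewise((-2^(3/4)*sqrt(pi)*C1*erf(2^(1/4)*sqrt(k)*x/2)/(2*sqrt(k)) - C2, (k > 0) | (k < 0)), (-C1*x - C2, True))


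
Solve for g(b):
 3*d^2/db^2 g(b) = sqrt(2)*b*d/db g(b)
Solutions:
 g(b) = C1 + C2*erfi(2^(3/4)*sqrt(3)*b/6)


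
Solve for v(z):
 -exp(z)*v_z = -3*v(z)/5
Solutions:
 v(z) = C1*exp(-3*exp(-z)/5)


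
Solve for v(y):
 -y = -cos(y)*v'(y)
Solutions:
 v(y) = C1 + Integral(y/cos(y), y)


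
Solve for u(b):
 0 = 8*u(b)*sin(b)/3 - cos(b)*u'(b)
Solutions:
 u(b) = C1/cos(b)^(8/3)


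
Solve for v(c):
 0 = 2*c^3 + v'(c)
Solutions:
 v(c) = C1 - c^4/2


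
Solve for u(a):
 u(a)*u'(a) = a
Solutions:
 u(a) = -sqrt(C1 + a^2)
 u(a) = sqrt(C1 + a^2)


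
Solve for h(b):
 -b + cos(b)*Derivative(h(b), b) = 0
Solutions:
 h(b) = C1 + Integral(b/cos(b), b)


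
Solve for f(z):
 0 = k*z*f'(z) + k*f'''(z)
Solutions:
 f(z) = C1 + Integral(C2*airyai(-z) + C3*airybi(-z), z)


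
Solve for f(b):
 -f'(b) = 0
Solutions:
 f(b) = C1


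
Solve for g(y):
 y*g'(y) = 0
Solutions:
 g(y) = C1


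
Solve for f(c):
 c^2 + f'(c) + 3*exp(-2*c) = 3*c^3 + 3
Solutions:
 f(c) = C1 + 3*c^4/4 - c^3/3 + 3*c + 3*exp(-2*c)/2


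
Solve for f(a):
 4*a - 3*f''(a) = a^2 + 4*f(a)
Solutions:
 f(a) = C1*sin(2*sqrt(3)*a/3) + C2*cos(2*sqrt(3)*a/3) - a^2/4 + a + 3/8


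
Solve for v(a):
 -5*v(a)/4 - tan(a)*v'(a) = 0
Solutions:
 v(a) = C1/sin(a)^(5/4)


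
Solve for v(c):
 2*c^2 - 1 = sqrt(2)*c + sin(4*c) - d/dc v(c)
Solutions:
 v(c) = C1 - 2*c^3/3 + sqrt(2)*c^2/2 + c - cos(4*c)/4


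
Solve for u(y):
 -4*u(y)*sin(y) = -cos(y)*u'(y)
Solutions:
 u(y) = C1/cos(y)^4


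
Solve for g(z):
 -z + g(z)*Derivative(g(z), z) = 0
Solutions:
 g(z) = -sqrt(C1 + z^2)
 g(z) = sqrt(C1 + z^2)


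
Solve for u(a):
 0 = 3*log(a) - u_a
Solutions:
 u(a) = C1 + 3*a*log(a) - 3*a


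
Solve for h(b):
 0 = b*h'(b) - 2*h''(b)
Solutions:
 h(b) = C1 + C2*erfi(b/2)


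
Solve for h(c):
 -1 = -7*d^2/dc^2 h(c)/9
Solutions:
 h(c) = C1 + C2*c + 9*c^2/14


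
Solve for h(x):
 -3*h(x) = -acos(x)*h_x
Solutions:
 h(x) = C1*exp(3*Integral(1/acos(x), x))


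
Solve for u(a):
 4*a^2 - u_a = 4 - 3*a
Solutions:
 u(a) = C1 + 4*a^3/3 + 3*a^2/2 - 4*a


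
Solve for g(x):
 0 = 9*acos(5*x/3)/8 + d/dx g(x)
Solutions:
 g(x) = C1 - 9*x*acos(5*x/3)/8 + 9*sqrt(9 - 25*x^2)/40


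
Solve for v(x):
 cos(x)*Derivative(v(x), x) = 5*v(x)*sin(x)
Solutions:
 v(x) = C1/cos(x)^5


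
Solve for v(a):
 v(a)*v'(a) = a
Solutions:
 v(a) = -sqrt(C1 + a^2)
 v(a) = sqrt(C1 + a^2)


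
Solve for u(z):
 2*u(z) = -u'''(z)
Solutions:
 u(z) = C3*exp(-2^(1/3)*z) + (C1*sin(2^(1/3)*sqrt(3)*z/2) + C2*cos(2^(1/3)*sqrt(3)*z/2))*exp(2^(1/3)*z/2)


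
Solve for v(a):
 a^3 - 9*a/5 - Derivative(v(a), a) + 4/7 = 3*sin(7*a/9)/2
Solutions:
 v(a) = C1 + a^4/4 - 9*a^2/10 + 4*a/7 + 27*cos(7*a/9)/14


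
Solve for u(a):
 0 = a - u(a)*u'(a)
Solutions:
 u(a) = -sqrt(C1 + a^2)
 u(a) = sqrt(C1 + a^2)


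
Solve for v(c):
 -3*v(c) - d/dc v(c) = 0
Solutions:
 v(c) = C1*exp(-3*c)


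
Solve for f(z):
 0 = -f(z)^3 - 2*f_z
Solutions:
 f(z) = -sqrt(-1/(C1 - z))
 f(z) = sqrt(-1/(C1 - z))


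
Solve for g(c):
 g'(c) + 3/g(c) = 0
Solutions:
 g(c) = -sqrt(C1 - 6*c)
 g(c) = sqrt(C1 - 6*c)


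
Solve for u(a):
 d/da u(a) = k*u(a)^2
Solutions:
 u(a) = -1/(C1 + a*k)


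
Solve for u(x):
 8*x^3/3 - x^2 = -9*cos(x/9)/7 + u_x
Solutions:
 u(x) = C1 + 2*x^4/3 - x^3/3 + 81*sin(x/9)/7


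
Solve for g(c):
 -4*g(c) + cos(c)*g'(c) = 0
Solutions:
 g(c) = C1*(sin(c)^2 + 2*sin(c) + 1)/(sin(c)^2 - 2*sin(c) + 1)


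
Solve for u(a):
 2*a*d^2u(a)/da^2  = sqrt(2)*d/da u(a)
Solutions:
 u(a) = C1 + C2*a^(sqrt(2)/2 + 1)


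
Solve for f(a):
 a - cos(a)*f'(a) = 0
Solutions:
 f(a) = C1 + Integral(a/cos(a), a)


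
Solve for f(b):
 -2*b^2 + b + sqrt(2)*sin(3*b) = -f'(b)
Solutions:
 f(b) = C1 + 2*b^3/3 - b^2/2 + sqrt(2)*cos(3*b)/3


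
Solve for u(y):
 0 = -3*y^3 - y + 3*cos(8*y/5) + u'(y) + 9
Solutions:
 u(y) = C1 + 3*y^4/4 + y^2/2 - 9*y - 15*sin(8*y/5)/8


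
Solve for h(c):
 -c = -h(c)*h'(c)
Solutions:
 h(c) = -sqrt(C1 + c^2)
 h(c) = sqrt(C1 + c^2)


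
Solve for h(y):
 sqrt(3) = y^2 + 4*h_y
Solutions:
 h(y) = C1 - y^3/12 + sqrt(3)*y/4


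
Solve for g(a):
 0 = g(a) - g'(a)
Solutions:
 g(a) = C1*exp(a)


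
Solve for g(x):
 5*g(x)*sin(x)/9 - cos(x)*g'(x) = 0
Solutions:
 g(x) = C1/cos(x)^(5/9)


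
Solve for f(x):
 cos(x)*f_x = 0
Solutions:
 f(x) = C1


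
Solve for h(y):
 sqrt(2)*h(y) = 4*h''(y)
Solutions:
 h(y) = C1*exp(-2^(1/4)*y/2) + C2*exp(2^(1/4)*y/2)


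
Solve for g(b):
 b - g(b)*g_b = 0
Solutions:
 g(b) = -sqrt(C1 + b^2)
 g(b) = sqrt(C1 + b^2)


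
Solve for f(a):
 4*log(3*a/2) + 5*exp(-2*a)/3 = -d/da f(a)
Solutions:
 f(a) = C1 - 4*a*log(a) + 4*a*(-log(3) + log(2) + 1) + 5*exp(-2*a)/6


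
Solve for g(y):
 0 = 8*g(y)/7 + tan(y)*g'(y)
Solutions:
 g(y) = C1/sin(y)^(8/7)


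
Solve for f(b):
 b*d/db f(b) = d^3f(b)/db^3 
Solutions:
 f(b) = C1 + Integral(C2*airyai(b) + C3*airybi(b), b)


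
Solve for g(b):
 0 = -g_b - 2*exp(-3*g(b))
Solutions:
 g(b) = log(C1 - 6*b)/3
 g(b) = log((-3^(1/3) - 3^(5/6)*I)*(C1 - 2*b)^(1/3)/2)
 g(b) = log((-3^(1/3) + 3^(5/6)*I)*(C1 - 2*b)^(1/3)/2)


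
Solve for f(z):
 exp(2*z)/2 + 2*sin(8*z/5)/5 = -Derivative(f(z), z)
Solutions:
 f(z) = C1 - exp(2*z)/4 + cos(8*z/5)/4


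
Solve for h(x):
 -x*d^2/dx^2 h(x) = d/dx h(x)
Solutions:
 h(x) = C1 + C2*log(x)


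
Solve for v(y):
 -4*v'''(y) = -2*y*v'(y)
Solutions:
 v(y) = C1 + Integral(C2*airyai(2^(2/3)*y/2) + C3*airybi(2^(2/3)*y/2), y)


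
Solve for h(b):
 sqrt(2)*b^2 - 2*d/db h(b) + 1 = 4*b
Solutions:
 h(b) = C1 + sqrt(2)*b^3/6 - b^2 + b/2


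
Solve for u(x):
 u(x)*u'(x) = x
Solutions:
 u(x) = -sqrt(C1 + x^2)
 u(x) = sqrt(C1 + x^2)


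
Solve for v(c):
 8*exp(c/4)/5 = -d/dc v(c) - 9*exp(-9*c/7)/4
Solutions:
 v(c) = C1 - 32*exp(c/4)/5 + 7*exp(-9*c/7)/4


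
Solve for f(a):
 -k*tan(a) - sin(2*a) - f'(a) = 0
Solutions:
 f(a) = C1 + k*log(cos(a)) + cos(2*a)/2


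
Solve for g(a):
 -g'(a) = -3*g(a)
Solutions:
 g(a) = C1*exp(3*a)


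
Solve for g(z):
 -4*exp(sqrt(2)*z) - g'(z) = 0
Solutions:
 g(z) = C1 - 2*sqrt(2)*exp(sqrt(2)*z)


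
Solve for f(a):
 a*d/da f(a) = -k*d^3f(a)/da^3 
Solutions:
 f(a) = C1 + Integral(C2*airyai(a*(-1/k)^(1/3)) + C3*airybi(a*(-1/k)^(1/3)), a)


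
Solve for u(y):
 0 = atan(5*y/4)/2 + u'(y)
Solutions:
 u(y) = C1 - y*atan(5*y/4)/2 + log(25*y^2 + 16)/5


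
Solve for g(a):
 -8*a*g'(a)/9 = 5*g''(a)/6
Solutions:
 g(a) = C1 + C2*erf(2*sqrt(30)*a/15)


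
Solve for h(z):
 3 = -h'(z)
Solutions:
 h(z) = C1 - 3*z


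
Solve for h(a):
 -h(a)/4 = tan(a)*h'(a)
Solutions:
 h(a) = C1/sin(a)^(1/4)


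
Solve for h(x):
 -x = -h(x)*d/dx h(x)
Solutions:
 h(x) = -sqrt(C1 + x^2)
 h(x) = sqrt(C1 + x^2)


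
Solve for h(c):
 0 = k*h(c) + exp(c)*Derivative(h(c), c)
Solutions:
 h(c) = C1*exp(k*exp(-c))


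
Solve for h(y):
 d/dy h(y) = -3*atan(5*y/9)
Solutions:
 h(y) = C1 - 3*y*atan(5*y/9) + 27*log(25*y^2 + 81)/10


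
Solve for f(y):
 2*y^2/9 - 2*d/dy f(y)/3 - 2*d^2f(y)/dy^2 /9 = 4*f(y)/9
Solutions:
 f(y) = C1*exp(-2*y) + C2*exp(-y) + y^2/2 - 3*y/2 + 7/4


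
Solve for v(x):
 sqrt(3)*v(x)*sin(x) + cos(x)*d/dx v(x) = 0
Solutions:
 v(x) = C1*cos(x)^(sqrt(3))


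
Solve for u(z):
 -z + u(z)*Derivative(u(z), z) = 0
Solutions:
 u(z) = -sqrt(C1 + z^2)
 u(z) = sqrt(C1 + z^2)


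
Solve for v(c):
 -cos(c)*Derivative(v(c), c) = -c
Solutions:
 v(c) = C1 + Integral(c/cos(c), c)


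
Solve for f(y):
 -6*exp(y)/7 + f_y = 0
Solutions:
 f(y) = C1 + 6*exp(y)/7


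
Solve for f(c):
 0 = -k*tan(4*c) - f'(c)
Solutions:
 f(c) = C1 + k*log(cos(4*c))/4


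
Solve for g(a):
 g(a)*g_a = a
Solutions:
 g(a) = -sqrt(C1 + a^2)
 g(a) = sqrt(C1 + a^2)


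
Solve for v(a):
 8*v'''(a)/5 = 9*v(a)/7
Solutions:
 v(a) = C3*exp(45^(1/3)*7^(2/3)*a/14) + (C1*sin(3*3^(1/6)*5^(1/3)*7^(2/3)*a/28) + C2*cos(3*3^(1/6)*5^(1/3)*7^(2/3)*a/28))*exp(-45^(1/3)*7^(2/3)*a/28)


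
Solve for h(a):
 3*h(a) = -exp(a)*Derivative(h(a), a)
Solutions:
 h(a) = C1*exp(3*exp(-a))


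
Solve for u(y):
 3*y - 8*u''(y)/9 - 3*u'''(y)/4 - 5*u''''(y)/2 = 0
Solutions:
 u(y) = C1 + C2*y + 9*y^3/16 - 729*y^2/512 + (C3*sin(sqrt(1199)*y/60) + C4*cos(sqrt(1199)*y/60))*exp(-3*y/20)


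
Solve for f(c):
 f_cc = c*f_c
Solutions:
 f(c) = C1 + C2*erfi(sqrt(2)*c/2)


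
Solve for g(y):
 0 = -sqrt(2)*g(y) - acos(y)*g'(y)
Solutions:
 g(y) = C1*exp(-sqrt(2)*Integral(1/acos(y), y))


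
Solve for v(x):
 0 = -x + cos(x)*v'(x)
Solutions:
 v(x) = C1 + Integral(x/cos(x), x)


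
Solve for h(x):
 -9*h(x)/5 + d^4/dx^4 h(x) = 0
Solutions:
 h(x) = C1*exp(-sqrt(3)*5^(3/4)*x/5) + C2*exp(sqrt(3)*5^(3/4)*x/5) + C3*sin(sqrt(3)*5^(3/4)*x/5) + C4*cos(sqrt(3)*5^(3/4)*x/5)


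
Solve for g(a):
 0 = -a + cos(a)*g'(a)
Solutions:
 g(a) = C1 + Integral(a/cos(a), a)


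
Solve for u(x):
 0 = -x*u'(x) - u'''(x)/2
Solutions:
 u(x) = C1 + Integral(C2*airyai(-2^(1/3)*x) + C3*airybi(-2^(1/3)*x), x)


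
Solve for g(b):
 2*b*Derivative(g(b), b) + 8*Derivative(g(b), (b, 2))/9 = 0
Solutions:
 g(b) = C1 + C2*erf(3*sqrt(2)*b/4)


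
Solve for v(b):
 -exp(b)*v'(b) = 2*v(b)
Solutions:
 v(b) = C1*exp(2*exp(-b))


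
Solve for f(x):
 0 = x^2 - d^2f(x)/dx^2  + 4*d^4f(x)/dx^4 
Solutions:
 f(x) = C1 + C2*x + C3*exp(-x/2) + C4*exp(x/2) + x^4/12 + 4*x^2


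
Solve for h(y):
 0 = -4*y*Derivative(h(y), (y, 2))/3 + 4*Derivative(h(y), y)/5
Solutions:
 h(y) = C1 + C2*y^(8/5)


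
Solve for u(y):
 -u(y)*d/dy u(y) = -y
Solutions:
 u(y) = -sqrt(C1 + y^2)
 u(y) = sqrt(C1 + y^2)


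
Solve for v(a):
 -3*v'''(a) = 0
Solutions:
 v(a) = C1 + C2*a + C3*a^2


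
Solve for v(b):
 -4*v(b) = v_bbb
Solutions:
 v(b) = C3*exp(-2^(2/3)*b) + (C1*sin(2^(2/3)*sqrt(3)*b/2) + C2*cos(2^(2/3)*sqrt(3)*b/2))*exp(2^(2/3)*b/2)


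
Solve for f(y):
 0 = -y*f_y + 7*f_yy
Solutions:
 f(y) = C1 + C2*erfi(sqrt(14)*y/14)


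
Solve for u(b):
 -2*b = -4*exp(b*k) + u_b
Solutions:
 u(b) = C1 - b^2 + 4*exp(b*k)/k


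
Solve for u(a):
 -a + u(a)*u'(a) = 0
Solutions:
 u(a) = -sqrt(C1 + a^2)
 u(a) = sqrt(C1 + a^2)


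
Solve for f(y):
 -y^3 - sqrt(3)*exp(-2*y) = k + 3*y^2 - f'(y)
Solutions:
 f(y) = C1 + k*y + y^4/4 + y^3 - sqrt(3)*exp(-2*y)/2


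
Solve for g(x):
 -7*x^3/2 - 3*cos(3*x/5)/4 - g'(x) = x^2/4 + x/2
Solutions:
 g(x) = C1 - 7*x^4/8 - x^3/12 - x^2/4 - 5*sin(3*x/5)/4


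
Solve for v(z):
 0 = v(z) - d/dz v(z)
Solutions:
 v(z) = C1*exp(z)


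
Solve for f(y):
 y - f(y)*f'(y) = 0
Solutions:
 f(y) = -sqrt(C1 + y^2)
 f(y) = sqrt(C1 + y^2)


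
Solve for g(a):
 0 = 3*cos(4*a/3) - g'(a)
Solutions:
 g(a) = C1 + 9*sin(4*a/3)/4


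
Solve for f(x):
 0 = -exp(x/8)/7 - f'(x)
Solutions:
 f(x) = C1 - 8*exp(x/8)/7


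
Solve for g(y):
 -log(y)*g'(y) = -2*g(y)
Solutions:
 g(y) = C1*exp(2*li(y))


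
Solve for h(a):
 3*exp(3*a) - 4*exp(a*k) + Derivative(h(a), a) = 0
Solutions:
 h(a) = C1 - exp(3*a) + 4*exp(a*k)/k


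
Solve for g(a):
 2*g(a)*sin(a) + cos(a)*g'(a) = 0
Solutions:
 g(a) = C1*cos(a)^2


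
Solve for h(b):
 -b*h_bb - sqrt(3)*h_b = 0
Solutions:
 h(b) = C1 + C2*b^(1 - sqrt(3))


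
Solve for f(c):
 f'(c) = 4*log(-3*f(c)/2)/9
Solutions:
 -9*Integral(1/(log(-_y) - log(2) + log(3)), (_y, f(c)))/4 = C1 - c


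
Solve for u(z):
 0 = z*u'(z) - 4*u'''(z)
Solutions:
 u(z) = C1 + Integral(C2*airyai(2^(1/3)*z/2) + C3*airybi(2^(1/3)*z/2), z)


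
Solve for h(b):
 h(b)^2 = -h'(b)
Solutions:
 h(b) = 1/(C1 + b)


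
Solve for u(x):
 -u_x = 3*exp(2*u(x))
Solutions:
 u(x) = log(-sqrt(-1/(C1 - 3*x))) - log(2)/2
 u(x) = log(-1/(C1 - 3*x))/2 - log(2)/2


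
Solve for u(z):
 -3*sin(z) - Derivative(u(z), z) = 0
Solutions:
 u(z) = C1 + 3*cos(z)


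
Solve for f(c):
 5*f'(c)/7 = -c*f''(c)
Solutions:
 f(c) = C1 + C2*c^(2/7)


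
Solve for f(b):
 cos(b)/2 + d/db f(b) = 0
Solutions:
 f(b) = C1 - sin(b)/2


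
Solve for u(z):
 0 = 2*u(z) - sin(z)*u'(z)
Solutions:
 u(z) = C1*(cos(z) - 1)/(cos(z) + 1)


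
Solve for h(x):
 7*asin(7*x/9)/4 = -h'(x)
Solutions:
 h(x) = C1 - 7*x*asin(7*x/9)/4 - sqrt(81 - 49*x^2)/4


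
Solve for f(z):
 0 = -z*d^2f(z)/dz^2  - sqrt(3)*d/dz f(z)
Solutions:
 f(z) = C1 + C2*z^(1 - sqrt(3))


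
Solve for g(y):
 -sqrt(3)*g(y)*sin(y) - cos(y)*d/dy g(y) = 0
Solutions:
 g(y) = C1*cos(y)^(sqrt(3))


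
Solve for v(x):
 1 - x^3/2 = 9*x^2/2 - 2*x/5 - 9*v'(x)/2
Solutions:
 v(x) = C1 + x^4/36 + x^3/3 - 2*x^2/45 - 2*x/9


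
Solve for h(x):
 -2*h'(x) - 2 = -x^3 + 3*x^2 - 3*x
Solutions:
 h(x) = C1 + x^4/8 - x^3/2 + 3*x^2/4 - x


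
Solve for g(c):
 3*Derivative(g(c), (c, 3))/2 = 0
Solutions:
 g(c) = C1 + C2*c + C3*c^2


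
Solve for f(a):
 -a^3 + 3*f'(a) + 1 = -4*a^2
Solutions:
 f(a) = C1 + a^4/12 - 4*a^3/9 - a/3


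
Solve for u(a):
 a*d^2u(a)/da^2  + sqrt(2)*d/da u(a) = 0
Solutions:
 u(a) = C1 + C2*a^(1 - sqrt(2))


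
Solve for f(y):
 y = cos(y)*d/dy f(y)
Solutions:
 f(y) = C1 + Integral(y/cos(y), y)


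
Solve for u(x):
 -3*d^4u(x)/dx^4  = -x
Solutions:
 u(x) = C1 + C2*x + C3*x^2 + C4*x^3 + x^5/360


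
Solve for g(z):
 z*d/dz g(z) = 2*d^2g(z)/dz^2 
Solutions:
 g(z) = C1 + C2*erfi(z/2)


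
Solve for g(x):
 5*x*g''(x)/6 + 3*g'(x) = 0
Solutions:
 g(x) = C1 + C2/x^(13/5)


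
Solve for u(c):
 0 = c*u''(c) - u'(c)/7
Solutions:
 u(c) = C1 + C2*c^(8/7)


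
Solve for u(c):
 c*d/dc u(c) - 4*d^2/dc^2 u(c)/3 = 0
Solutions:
 u(c) = C1 + C2*erfi(sqrt(6)*c/4)


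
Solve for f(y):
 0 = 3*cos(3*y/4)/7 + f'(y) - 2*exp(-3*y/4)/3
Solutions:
 f(y) = C1 - 4*sin(3*y/4)/7 - 8*exp(-3*y/4)/9


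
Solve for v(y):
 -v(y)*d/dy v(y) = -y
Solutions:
 v(y) = -sqrt(C1 + y^2)
 v(y) = sqrt(C1 + y^2)


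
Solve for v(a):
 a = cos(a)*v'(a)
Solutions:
 v(a) = C1 + Integral(a/cos(a), a)


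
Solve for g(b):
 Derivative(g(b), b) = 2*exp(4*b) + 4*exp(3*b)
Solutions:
 g(b) = C1 + exp(4*b)/2 + 4*exp(3*b)/3


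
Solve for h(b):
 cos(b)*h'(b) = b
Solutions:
 h(b) = C1 + Integral(b/cos(b), b)


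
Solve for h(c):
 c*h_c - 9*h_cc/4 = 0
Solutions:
 h(c) = C1 + C2*erfi(sqrt(2)*c/3)


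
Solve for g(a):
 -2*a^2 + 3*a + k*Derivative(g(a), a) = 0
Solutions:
 g(a) = C1 + 2*a^3/(3*k) - 3*a^2/(2*k)


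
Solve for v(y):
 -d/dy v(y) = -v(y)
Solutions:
 v(y) = C1*exp(y)


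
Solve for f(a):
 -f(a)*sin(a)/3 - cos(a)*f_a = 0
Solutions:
 f(a) = C1*cos(a)^(1/3)


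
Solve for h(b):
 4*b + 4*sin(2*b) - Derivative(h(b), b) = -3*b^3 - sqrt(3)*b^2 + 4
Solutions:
 h(b) = C1 + 3*b^4/4 + sqrt(3)*b^3/3 + 2*b^2 - 4*b - 2*cos(2*b)


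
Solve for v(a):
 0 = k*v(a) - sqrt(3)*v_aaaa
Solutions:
 v(a) = C1*exp(-3^(7/8)*a*k^(1/4)/3) + C2*exp(3^(7/8)*a*k^(1/4)/3) + C3*exp(-3^(7/8)*I*a*k^(1/4)/3) + C4*exp(3^(7/8)*I*a*k^(1/4)/3)


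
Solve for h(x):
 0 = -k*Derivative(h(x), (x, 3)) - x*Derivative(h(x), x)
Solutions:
 h(x) = C1 + Integral(C2*airyai(x*(-1/k)^(1/3)) + C3*airybi(x*(-1/k)^(1/3)), x)


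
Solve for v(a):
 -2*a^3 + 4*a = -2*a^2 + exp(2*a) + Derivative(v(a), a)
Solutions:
 v(a) = C1 - a^4/2 + 2*a^3/3 + 2*a^2 - exp(2*a)/2


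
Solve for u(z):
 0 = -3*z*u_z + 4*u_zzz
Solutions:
 u(z) = C1 + Integral(C2*airyai(6^(1/3)*z/2) + C3*airybi(6^(1/3)*z/2), z)


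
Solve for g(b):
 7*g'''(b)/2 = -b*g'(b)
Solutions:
 g(b) = C1 + Integral(C2*airyai(-2^(1/3)*7^(2/3)*b/7) + C3*airybi(-2^(1/3)*7^(2/3)*b/7), b)


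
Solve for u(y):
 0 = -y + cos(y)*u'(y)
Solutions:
 u(y) = C1 + Integral(y/cos(y), y)


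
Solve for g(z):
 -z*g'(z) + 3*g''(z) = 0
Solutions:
 g(z) = C1 + C2*erfi(sqrt(6)*z/6)


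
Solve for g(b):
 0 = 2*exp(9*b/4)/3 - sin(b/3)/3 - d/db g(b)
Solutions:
 g(b) = C1 + 8*exp(9*b/4)/27 + cos(b/3)


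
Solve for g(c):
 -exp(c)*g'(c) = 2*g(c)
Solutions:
 g(c) = C1*exp(2*exp(-c))


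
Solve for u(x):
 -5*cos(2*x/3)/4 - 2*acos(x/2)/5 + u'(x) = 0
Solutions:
 u(x) = C1 + 2*x*acos(x/2)/5 - 2*sqrt(4 - x^2)/5 + 15*sin(2*x/3)/8


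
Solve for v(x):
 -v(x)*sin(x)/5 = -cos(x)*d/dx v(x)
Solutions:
 v(x) = C1/cos(x)^(1/5)


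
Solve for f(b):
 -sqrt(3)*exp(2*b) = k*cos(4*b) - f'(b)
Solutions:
 f(b) = C1 + k*sin(4*b)/4 + sqrt(3)*exp(2*b)/2


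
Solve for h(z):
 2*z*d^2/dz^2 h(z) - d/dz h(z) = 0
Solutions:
 h(z) = C1 + C2*z^(3/2)


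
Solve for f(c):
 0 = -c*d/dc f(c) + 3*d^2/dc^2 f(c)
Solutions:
 f(c) = C1 + C2*erfi(sqrt(6)*c/6)


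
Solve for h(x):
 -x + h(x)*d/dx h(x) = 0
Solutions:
 h(x) = -sqrt(C1 + x^2)
 h(x) = sqrt(C1 + x^2)


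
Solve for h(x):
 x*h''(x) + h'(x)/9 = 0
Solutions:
 h(x) = C1 + C2*x^(8/9)


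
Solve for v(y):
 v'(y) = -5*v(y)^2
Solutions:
 v(y) = 1/(C1 + 5*y)


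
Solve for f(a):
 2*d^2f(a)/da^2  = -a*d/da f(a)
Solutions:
 f(a) = C1 + C2*erf(a/2)


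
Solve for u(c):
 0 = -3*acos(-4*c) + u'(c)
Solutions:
 u(c) = C1 + 3*c*acos(-4*c) + 3*sqrt(1 - 16*c^2)/4


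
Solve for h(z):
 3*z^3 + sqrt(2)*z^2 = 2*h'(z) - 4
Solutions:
 h(z) = C1 + 3*z^4/8 + sqrt(2)*z^3/6 + 2*z


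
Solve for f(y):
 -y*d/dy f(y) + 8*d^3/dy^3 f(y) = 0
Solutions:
 f(y) = C1 + Integral(C2*airyai(y/2) + C3*airybi(y/2), y)


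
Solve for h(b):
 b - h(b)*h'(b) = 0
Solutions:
 h(b) = -sqrt(C1 + b^2)
 h(b) = sqrt(C1 + b^2)


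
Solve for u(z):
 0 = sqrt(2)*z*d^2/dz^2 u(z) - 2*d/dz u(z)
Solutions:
 u(z) = C1 + C2*z^(1 + sqrt(2))


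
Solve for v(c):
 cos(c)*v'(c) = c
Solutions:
 v(c) = C1 + Integral(c/cos(c), c)


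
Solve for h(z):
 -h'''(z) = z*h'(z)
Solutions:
 h(z) = C1 + Integral(C2*airyai(-z) + C3*airybi(-z), z)


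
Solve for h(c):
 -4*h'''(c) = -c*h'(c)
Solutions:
 h(c) = C1 + Integral(C2*airyai(2^(1/3)*c/2) + C3*airybi(2^(1/3)*c/2), c)


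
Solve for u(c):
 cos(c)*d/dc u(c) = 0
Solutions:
 u(c) = C1


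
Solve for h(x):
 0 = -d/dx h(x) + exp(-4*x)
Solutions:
 h(x) = C1 - exp(-4*x)/4


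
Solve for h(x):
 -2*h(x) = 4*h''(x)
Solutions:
 h(x) = C1*sin(sqrt(2)*x/2) + C2*cos(sqrt(2)*x/2)


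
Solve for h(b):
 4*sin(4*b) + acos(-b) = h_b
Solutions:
 h(b) = C1 + b*acos(-b) + sqrt(1 - b^2) - cos(4*b)


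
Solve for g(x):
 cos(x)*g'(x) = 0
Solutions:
 g(x) = C1


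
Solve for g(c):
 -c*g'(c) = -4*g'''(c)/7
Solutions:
 g(c) = C1 + Integral(C2*airyai(14^(1/3)*c/2) + C3*airybi(14^(1/3)*c/2), c)


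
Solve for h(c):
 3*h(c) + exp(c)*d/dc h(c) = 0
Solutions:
 h(c) = C1*exp(3*exp(-c))


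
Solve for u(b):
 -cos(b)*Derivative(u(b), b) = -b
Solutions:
 u(b) = C1 + Integral(b/cos(b), b)


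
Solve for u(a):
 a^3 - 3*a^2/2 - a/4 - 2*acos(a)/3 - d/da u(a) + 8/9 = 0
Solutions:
 u(a) = C1 + a^4/4 - a^3/2 - a^2/8 - 2*a*acos(a)/3 + 8*a/9 + 2*sqrt(1 - a^2)/3


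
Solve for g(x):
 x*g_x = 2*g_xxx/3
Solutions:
 g(x) = C1 + Integral(C2*airyai(2^(2/3)*3^(1/3)*x/2) + C3*airybi(2^(2/3)*3^(1/3)*x/2), x)


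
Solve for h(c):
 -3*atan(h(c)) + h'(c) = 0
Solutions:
 Integral(1/atan(_y), (_y, h(c))) = C1 + 3*c


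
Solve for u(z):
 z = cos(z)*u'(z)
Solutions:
 u(z) = C1 + Integral(z/cos(z), z)


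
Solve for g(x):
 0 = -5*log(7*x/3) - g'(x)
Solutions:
 g(x) = C1 - 5*x*log(x) + x*log(243/16807) + 5*x


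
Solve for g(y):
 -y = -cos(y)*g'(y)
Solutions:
 g(y) = C1 + Integral(y/cos(y), y)


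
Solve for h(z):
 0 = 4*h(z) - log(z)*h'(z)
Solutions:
 h(z) = C1*exp(4*li(z))


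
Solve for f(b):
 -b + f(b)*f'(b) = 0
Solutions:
 f(b) = -sqrt(C1 + b^2)
 f(b) = sqrt(C1 + b^2)


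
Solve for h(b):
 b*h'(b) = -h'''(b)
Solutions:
 h(b) = C1 + Integral(C2*airyai(-b) + C3*airybi(-b), b)


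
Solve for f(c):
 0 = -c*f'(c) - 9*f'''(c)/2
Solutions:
 f(c) = C1 + Integral(C2*airyai(-6^(1/3)*c/3) + C3*airybi(-6^(1/3)*c/3), c)


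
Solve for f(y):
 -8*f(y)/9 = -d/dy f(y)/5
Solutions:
 f(y) = C1*exp(40*y/9)


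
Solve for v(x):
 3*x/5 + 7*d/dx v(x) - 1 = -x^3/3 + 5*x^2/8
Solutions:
 v(x) = C1 - x^4/84 + 5*x^3/168 - 3*x^2/70 + x/7


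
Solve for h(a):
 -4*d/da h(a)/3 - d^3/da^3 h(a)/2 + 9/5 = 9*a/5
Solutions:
 h(a) = C1 + C2*sin(2*sqrt(6)*a/3) + C3*cos(2*sqrt(6)*a/3) - 27*a^2/40 + 27*a/20


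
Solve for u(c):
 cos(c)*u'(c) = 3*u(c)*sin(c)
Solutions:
 u(c) = C1/cos(c)^3


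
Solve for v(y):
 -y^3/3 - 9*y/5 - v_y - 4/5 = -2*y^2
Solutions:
 v(y) = C1 - y^4/12 + 2*y^3/3 - 9*y^2/10 - 4*y/5


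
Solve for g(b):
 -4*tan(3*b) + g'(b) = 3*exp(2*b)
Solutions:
 g(b) = C1 + 3*exp(2*b)/2 - 4*log(cos(3*b))/3


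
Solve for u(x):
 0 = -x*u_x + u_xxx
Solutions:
 u(x) = C1 + Integral(C2*airyai(x) + C3*airybi(x), x)


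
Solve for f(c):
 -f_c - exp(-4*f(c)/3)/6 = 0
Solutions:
 f(c) = 3*log(-I*(C1 - 2*c/9)^(1/4))
 f(c) = 3*log(I*(C1 - 2*c/9)^(1/4))
 f(c) = 3*log(-(C1 - 2*c/9)^(1/4))
 f(c) = 3*log(C1 - 2*c/9)/4


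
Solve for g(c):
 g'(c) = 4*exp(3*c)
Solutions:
 g(c) = C1 + 4*exp(3*c)/3


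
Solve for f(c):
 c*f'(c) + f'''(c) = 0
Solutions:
 f(c) = C1 + Integral(C2*airyai(-c) + C3*airybi(-c), c)


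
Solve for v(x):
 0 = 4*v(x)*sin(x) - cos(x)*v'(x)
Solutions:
 v(x) = C1/cos(x)^4


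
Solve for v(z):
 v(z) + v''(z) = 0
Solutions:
 v(z) = C1*sin(z) + C2*cos(z)


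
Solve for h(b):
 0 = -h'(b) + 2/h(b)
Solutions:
 h(b) = -sqrt(C1 + 4*b)
 h(b) = sqrt(C1 + 4*b)


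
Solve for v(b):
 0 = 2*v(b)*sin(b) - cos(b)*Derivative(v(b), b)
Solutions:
 v(b) = C1/cos(b)^2


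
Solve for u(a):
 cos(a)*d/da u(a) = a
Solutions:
 u(a) = C1 + Integral(a/cos(a), a)


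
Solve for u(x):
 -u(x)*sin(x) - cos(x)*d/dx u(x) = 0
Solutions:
 u(x) = C1*cos(x)


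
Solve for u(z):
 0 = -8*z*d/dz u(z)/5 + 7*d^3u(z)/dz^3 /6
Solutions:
 u(z) = C1 + Integral(C2*airyai(2*35^(2/3)*6^(1/3)*z/35) + C3*airybi(2*35^(2/3)*6^(1/3)*z/35), z)


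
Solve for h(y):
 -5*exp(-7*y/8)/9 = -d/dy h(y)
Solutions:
 h(y) = C1 - 40*exp(-7*y/8)/63


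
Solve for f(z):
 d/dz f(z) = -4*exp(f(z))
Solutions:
 f(z) = log(1/(C1 + 4*z))


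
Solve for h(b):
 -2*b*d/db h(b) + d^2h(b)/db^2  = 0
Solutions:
 h(b) = C1 + C2*erfi(b)


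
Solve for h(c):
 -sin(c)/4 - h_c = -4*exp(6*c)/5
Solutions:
 h(c) = C1 + 2*exp(6*c)/15 + cos(c)/4


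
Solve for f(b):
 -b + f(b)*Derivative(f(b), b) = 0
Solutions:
 f(b) = -sqrt(C1 + b^2)
 f(b) = sqrt(C1 + b^2)


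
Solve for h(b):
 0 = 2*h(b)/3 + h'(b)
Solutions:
 h(b) = C1*exp(-2*b/3)


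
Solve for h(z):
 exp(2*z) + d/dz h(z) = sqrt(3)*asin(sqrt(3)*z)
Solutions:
 h(z) = C1 + sqrt(3)*(z*asin(sqrt(3)*z) + sqrt(3)*sqrt(1 - 3*z^2)/3) - exp(2*z)/2


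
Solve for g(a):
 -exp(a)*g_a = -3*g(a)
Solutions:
 g(a) = C1*exp(-3*exp(-a))


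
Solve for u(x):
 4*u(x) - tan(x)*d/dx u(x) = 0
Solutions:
 u(x) = C1*sin(x)^4


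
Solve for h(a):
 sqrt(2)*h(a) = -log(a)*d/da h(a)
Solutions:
 h(a) = C1*exp(-sqrt(2)*li(a))


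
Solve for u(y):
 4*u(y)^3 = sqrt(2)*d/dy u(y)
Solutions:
 u(y) = -sqrt(2)*sqrt(-1/(C1 + 2*sqrt(2)*y))/2
 u(y) = sqrt(2)*sqrt(-1/(C1 + 2*sqrt(2)*y))/2


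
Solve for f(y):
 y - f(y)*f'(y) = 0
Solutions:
 f(y) = -sqrt(C1 + y^2)
 f(y) = sqrt(C1 + y^2)


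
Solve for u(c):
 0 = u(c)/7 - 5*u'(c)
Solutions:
 u(c) = C1*exp(c/35)


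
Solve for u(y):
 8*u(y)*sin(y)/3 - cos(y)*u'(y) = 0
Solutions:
 u(y) = C1/cos(y)^(8/3)


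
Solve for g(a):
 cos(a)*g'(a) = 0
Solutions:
 g(a) = C1


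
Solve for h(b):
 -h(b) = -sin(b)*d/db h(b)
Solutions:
 h(b) = C1*sqrt(cos(b) - 1)/sqrt(cos(b) + 1)


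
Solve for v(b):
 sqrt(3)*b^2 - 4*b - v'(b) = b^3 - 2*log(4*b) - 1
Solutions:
 v(b) = C1 - b^4/4 + sqrt(3)*b^3/3 - 2*b^2 + 2*b*log(b) - b + b*log(16)


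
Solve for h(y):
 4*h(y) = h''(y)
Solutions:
 h(y) = C1*exp(-2*y) + C2*exp(2*y)


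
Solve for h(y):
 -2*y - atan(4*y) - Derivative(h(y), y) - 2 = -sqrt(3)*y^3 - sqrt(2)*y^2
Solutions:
 h(y) = C1 + sqrt(3)*y^4/4 + sqrt(2)*y^3/3 - y^2 - y*atan(4*y) - 2*y + log(16*y^2 + 1)/8


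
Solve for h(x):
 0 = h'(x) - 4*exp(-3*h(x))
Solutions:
 h(x) = log(C1 + 12*x)/3
 h(x) = log((-3^(1/3) - 3^(5/6)*I)*(C1 + 4*x)^(1/3)/2)
 h(x) = log((-3^(1/3) + 3^(5/6)*I)*(C1 + 4*x)^(1/3)/2)


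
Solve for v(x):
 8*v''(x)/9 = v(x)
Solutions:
 v(x) = C1*exp(-3*sqrt(2)*x/4) + C2*exp(3*sqrt(2)*x/4)


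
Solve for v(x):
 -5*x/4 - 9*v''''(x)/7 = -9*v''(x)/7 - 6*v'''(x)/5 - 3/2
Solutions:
 v(x) = C1 + C2*x + C3*exp(x*(7 - sqrt(274))/15) + C4*exp(x*(7 + sqrt(274))/15) + 35*x^3/216 - 28*x^2/27


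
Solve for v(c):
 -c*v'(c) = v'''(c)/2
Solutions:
 v(c) = C1 + Integral(C2*airyai(-2^(1/3)*c) + C3*airybi(-2^(1/3)*c), c)


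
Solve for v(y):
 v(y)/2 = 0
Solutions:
 v(y) = 0


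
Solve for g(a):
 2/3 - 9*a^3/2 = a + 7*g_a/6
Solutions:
 g(a) = C1 - 27*a^4/28 - 3*a^2/7 + 4*a/7


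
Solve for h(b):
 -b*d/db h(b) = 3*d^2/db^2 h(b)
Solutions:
 h(b) = C1 + C2*erf(sqrt(6)*b/6)


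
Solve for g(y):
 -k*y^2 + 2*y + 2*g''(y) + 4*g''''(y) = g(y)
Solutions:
 g(y) = C1*exp(-y*sqrt(-1 + sqrt(5))/2) + C2*exp(y*sqrt(-1 + sqrt(5))/2) + C3*sin(y*sqrt(1 + sqrt(5))/2) + C4*cos(y*sqrt(1 + sqrt(5))/2) - k*y^2 - 4*k + 2*y


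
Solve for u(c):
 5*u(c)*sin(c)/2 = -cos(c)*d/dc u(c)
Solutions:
 u(c) = C1*cos(c)^(5/2)


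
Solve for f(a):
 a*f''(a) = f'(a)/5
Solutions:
 f(a) = C1 + C2*a^(6/5)


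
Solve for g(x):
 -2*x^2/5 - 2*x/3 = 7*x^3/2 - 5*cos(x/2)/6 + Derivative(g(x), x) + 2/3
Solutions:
 g(x) = C1 - 7*x^4/8 - 2*x^3/15 - x^2/3 - 2*x/3 + 5*sin(x/2)/3


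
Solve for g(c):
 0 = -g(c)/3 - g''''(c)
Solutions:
 g(c) = (C1*sin(sqrt(2)*3^(3/4)*c/6) + C2*cos(sqrt(2)*3^(3/4)*c/6))*exp(-sqrt(2)*3^(3/4)*c/6) + (C3*sin(sqrt(2)*3^(3/4)*c/6) + C4*cos(sqrt(2)*3^(3/4)*c/6))*exp(sqrt(2)*3^(3/4)*c/6)


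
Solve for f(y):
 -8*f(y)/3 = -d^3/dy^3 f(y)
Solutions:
 f(y) = C3*exp(2*3^(2/3)*y/3) + (C1*sin(3^(1/6)*y) + C2*cos(3^(1/6)*y))*exp(-3^(2/3)*y/3)


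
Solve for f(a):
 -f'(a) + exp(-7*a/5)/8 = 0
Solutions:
 f(a) = C1 - 5*exp(-7*a/5)/56


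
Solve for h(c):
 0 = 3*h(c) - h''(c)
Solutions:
 h(c) = C1*exp(-sqrt(3)*c) + C2*exp(sqrt(3)*c)


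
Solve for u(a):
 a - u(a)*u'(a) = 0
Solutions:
 u(a) = -sqrt(C1 + a^2)
 u(a) = sqrt(C1 + a^2)


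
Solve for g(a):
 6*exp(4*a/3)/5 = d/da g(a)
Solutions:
 g(a) = C1 + 9*exp(4*a/3)/10


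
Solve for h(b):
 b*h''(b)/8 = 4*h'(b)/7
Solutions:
 h(b) = C1 + C2*b^(39/7)


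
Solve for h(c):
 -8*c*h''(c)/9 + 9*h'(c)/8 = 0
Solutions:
 h(c) = C1 + C2*c^(145/64)


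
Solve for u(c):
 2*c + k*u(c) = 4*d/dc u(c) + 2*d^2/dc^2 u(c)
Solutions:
 u(c) = C1*exp(-c*(sqrt(2)*sqrt(k + 2)/2 + 1)) + C2*exp(c*(sqrt(2)*sqrt(k + 2)/2 - 1)) - 2*c/k - 8/k^2


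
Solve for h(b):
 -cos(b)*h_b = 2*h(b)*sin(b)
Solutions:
 h(b) = C1*cos(b)^2


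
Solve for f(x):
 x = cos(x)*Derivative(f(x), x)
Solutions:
 f(x) = C1 + Integral(x/cos(x), x)


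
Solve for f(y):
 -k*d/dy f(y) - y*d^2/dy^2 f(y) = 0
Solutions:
 f(y) = C1 + y^(1 - re(k))*(C2*sin(log(y)*Abs(im(k))) + C3*cos(log(y)*im(k)))


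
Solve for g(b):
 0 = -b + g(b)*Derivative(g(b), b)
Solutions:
 g(b) = -sqrt(C1 + b^2)
 g(b) = sqrt(C1 + b^2)
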